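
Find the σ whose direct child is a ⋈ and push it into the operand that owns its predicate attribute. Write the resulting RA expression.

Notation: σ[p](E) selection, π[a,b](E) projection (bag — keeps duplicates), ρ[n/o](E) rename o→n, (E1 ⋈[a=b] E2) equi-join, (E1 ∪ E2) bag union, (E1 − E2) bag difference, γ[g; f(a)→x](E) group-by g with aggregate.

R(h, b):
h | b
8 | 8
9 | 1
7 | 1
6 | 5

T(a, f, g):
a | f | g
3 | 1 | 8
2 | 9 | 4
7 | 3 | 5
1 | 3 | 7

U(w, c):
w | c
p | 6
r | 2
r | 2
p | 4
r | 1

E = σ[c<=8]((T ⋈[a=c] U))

σ filters on c, owned by the right side.
E' = (T ⋈[a=c] σ[c<=8](U))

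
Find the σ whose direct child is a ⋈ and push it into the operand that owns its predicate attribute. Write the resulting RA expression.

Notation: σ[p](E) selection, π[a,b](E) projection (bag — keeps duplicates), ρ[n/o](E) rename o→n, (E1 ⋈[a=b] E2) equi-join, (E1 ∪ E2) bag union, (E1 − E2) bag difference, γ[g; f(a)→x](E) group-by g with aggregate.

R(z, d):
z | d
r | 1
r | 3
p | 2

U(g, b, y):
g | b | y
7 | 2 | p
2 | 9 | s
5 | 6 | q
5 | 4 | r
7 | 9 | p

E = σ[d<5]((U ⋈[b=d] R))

σ filters on d, owned by the right side.
E' = (U ⋈[b=d] σ[d<5](R))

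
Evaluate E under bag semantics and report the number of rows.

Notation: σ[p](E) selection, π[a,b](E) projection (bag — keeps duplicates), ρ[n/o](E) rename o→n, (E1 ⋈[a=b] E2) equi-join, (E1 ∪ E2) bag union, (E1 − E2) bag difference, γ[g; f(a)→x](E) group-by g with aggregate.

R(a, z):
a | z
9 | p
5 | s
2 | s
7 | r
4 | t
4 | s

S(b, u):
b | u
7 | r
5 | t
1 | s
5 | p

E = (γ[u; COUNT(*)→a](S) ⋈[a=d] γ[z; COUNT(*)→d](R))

Subexpression sizes:
  S → 4
  γ[u; COUNT(*)→a](S) → 4
  R → 6
  γ[z; COUNT(*)→d](R) → 4
  (γ[u; COUNT(*)→a](S) ⋈[a=d] γ[z; COUNT(*)→d](R)) → 12

|E| = 12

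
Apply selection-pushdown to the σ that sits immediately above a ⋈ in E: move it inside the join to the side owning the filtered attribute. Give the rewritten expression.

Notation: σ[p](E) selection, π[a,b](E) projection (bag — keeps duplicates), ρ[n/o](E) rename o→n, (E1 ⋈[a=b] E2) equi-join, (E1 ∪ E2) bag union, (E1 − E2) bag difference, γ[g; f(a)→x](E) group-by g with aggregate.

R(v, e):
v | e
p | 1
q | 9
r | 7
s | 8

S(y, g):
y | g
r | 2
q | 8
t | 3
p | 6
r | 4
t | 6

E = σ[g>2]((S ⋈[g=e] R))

σ filters on g, owned by the left side.
E' = (σ[g>2](S) ⋈[g=e] R)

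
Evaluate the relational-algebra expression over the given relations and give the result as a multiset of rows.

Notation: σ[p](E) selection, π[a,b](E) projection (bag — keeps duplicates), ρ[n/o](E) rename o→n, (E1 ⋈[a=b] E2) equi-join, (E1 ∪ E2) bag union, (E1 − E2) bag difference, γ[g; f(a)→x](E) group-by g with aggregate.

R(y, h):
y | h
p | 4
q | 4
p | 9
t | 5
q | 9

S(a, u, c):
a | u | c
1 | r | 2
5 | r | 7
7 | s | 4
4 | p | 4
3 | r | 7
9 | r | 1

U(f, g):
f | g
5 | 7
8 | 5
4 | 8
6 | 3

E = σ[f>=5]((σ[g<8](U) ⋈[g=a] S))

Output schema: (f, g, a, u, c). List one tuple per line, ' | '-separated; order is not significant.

Stepwise |·|:
  U → 4
  σ[g<8](U) → 3
  S → 6
  (σ[g<8](U) ⋈[g=a] S) → 3
  σ[f>=5]((σ[g<8](U) ⋈[g=a] S)) → 3

== RESULT ==
f | g | a | u | c
5 | 7 | 7 | s | 4
6 | 3 | 3 | r | 7
8 | 5 | 5 | r | 7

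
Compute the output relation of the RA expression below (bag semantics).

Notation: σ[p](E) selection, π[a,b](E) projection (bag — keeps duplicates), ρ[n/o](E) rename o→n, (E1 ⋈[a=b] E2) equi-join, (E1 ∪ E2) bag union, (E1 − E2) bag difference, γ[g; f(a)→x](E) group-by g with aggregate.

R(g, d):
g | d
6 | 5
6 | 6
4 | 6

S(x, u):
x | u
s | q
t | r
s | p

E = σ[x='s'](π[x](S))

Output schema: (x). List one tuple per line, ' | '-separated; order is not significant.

Row counts bottom-up:
  S → 3
  π[x](S) → 3
  σ[x='s'](π[x](S)) → 2

== RESULT ==
x
s
s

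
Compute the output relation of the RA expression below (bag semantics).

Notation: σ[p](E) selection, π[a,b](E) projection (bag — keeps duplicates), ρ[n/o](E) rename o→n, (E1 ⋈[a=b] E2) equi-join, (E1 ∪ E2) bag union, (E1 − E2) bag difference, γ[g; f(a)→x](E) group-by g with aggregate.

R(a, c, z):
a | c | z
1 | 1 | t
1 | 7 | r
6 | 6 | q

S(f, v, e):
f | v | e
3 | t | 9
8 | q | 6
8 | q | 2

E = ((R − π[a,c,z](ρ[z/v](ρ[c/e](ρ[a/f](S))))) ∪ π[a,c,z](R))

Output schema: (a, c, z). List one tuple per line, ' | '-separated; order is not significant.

Stepwise |·|:
  R → 3
  S → 3
  ρ[a/f](S) → 3
  ρ[c/e](ρ[a/f](S)) → 3
  ρ[z/v](ρ[c/e](ρ[a/f](S))) → 3
  π[a,c,z](ρ[z/v](ρ[c/e](ρ[a/f](S)))) → 3
  (R − π[a,c,z](ρ[z/v](ρ[c/e](ρ[a/f](S))))) → 3
  R → 3
  π[a,c,z](R) → 3
  ((R − π[a,c,z](ρ[z/v](ρ[c/e](ρ[a/f](S))))) ∪ π[a,c,z](R)) → 6

== RESULT ==
a | c | z
1 | 1 | t
1 | 1 | t
1 | 7 | r
1 | 7 | r
6 | 6 | q
6 | 6 | q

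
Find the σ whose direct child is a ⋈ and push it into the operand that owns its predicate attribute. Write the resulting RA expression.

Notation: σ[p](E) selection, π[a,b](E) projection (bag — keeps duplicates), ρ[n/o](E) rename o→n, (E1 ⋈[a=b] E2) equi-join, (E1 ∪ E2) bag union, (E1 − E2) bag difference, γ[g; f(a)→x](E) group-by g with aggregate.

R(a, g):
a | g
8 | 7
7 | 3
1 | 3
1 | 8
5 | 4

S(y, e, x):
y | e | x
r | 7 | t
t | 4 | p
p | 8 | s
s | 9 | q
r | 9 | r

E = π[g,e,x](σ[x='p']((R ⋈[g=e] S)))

σ filters on x, owned by the right side.
E' = π[g,e,x]((R ⋈[g=e] σ[x='p'](S)))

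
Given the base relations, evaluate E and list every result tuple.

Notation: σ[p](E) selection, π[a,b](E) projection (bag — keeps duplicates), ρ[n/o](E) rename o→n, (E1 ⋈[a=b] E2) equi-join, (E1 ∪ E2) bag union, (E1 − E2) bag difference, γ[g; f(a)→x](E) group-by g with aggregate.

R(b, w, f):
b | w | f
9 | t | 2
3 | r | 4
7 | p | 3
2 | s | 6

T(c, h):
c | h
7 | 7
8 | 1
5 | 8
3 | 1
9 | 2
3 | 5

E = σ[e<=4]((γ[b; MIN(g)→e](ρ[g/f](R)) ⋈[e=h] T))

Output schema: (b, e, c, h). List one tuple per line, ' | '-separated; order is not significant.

Row counts bottom-up:
  R → 4
  ρ[g/f](R) → 4
  γ[b; MIN(g)→e](ρ[g/f](R)) → 4
  T → 6
  (γ[b; MIN(g)→e](ρ[g/f](R)) ⋈[e=h] T) → 1
  σ[e<=4]((γ[b; MIN(g)→e](ρ[g/f](R)) ⋈[e=h] T)) → 1

== RESULT ==
b | e | c | h
9 | 2 | 9 | 2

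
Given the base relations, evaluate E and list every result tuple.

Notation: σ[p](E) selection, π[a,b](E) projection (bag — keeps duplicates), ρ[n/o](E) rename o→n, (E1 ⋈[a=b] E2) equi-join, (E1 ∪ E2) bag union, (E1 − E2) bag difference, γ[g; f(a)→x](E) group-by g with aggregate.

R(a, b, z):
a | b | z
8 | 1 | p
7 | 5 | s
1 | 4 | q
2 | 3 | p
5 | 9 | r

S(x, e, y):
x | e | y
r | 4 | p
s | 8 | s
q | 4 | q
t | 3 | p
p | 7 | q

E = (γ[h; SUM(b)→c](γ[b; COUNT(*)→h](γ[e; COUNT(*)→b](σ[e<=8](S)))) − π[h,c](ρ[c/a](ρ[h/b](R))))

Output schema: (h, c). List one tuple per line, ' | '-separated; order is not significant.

Row counts bottom-up:
  S → 5
  σ[e<=8](S) → 5
  γ[e; COUNT(*)→b](σ[e<=8](S)) → 4
  γ[b; COUNT(*)→h](γ[e; COUNT(*)→b](σ[e<=8](S))) → 2
  γ[h; SUM(b)→c](γ[b; COUNT(*)→h](γ[e; COUNT(*)→b](σ[e<=8](S)))) → 2
  R → 5
  ρ[h/b](R) → 5
  ρ[c/a](ρ[h/b](R)) → 5
  π[h,c](ρ[c/a](ρ[h/b](R))) → 5
  (γ[h; SUM(b)→c](γ[b; COUNT(*)→h](γ[e; COUNT(*)→b](σ[e<=8](S)))) − π[h,c](ρ[c/a](ρ[h/b](R)))) → 2

== RESULT ==
h | c
1 | 2
3 | 1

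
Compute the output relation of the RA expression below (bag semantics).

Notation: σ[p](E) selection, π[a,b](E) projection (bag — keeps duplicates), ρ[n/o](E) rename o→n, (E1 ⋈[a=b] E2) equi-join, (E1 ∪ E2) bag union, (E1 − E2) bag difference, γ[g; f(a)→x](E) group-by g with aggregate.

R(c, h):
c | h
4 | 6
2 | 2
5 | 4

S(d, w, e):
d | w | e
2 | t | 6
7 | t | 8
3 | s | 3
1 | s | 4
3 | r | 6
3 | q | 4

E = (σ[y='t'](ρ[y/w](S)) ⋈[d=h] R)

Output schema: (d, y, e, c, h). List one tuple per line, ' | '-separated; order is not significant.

Subexpression sizes:
  S → 6
  ρ[y/w](S) → 6
  σ[y='t'](ρ[y/w](S)) → 2
  R → 3
  (σ[y='t'](ρ[y/w](S)) ⋈[d=h] R) → 1

== RESULT ==
d | y | e | c | h
2 | t | 6 | 2 | 2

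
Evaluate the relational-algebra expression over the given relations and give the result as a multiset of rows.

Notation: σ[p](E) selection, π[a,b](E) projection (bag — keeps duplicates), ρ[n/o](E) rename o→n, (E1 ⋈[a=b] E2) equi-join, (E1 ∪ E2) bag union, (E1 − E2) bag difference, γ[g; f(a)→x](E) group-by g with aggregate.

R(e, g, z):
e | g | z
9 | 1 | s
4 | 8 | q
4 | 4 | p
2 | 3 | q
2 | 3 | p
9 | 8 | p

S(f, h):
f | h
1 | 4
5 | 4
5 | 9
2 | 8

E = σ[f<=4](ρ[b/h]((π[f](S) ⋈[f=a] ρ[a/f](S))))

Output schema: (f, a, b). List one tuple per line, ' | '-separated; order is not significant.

Per-node cardinality:
  S → 4
  π[f](S) → 4
  S → 4
  ρ[a/f](S) → 4
  (π[f](S) ⋈[f=a] ρ[a/f](S)) → 6
  ρ[b/h]((π[f](S) ⋈[f=a] ρ[a/f](S))) → 6
  σ[f<=4](ρ[b/h]((π[f](S) ⋈[f=a] ρ[a/f](S)))) → 2

== RESULT ==
f | a | b
1 | 1 | 4
2 | 2 | 8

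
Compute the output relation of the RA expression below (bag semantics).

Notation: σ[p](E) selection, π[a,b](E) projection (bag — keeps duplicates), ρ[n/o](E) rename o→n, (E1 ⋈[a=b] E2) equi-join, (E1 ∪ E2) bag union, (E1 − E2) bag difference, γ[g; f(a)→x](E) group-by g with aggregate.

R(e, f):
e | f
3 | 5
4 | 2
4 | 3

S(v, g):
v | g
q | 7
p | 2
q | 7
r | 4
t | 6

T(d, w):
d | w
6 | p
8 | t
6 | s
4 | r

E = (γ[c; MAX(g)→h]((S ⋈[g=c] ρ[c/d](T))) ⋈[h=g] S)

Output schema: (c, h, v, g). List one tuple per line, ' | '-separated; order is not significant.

Per-node cardinality:
  S → 5
  T → 4
  ρ[c/d](T) → 4
  (S ⋈[g=c] ρ[c/d](T)) → 3
  γ[c; MAX(g)→h]((S ⋈[g=c] ρ[c/d](T))) → 2
  S → 5
  (γ[c; MAX(g)→h]((S ⋈[g=c] ρ[c/d](T))) ⋈[h=g] S) → 2

== RESULT ==
c | h | v | g
4 | 4 | r | 4
6 | 6 | t | 6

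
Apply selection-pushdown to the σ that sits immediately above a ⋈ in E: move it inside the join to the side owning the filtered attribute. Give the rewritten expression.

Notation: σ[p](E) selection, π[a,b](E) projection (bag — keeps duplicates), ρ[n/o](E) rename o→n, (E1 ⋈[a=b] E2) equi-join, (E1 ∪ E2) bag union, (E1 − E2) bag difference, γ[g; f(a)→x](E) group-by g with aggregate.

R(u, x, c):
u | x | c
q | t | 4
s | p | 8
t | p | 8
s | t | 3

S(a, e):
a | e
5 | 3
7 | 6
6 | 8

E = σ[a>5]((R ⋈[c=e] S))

σ filters on a, owned by the right side.
E' = (R ⋈[c=e] σ[a>5](S))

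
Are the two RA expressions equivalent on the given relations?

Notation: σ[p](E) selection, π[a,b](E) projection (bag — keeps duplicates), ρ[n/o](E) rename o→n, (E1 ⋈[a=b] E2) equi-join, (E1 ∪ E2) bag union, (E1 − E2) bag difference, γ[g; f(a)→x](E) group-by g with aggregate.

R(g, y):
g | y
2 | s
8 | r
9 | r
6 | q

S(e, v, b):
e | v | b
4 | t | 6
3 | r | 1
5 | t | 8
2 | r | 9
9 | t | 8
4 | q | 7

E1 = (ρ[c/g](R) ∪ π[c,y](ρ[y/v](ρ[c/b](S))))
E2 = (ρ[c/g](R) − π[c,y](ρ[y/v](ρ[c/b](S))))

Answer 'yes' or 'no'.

E1 per-node cardinality:
  R → 4
  ρ[c/g](R) → 4
  S → 6
  ρ[c/b](S) → 6
  ρ[y/v](ρ[c/b](S)) → 6
  π[c,y](ρ[y/v](ρ[c/b](S))) → 6
  (ρ[c/g](R) ∪ π[c,y](ρ[y/v](ρ[c/b](S)))) → 10
E2 per-node cardinality:
  R → 4
  ρ[c/g](R) → 4
  S → 6
  ρ[c/b](S) → 6
  ρ[y/v](ρ[c/b](S)) → 6
  π[c,y](ρ[y/v](ρ[c/b](S))) → 6
  (ρ[c/g](R) − π[c,y](ρ[y/v](ρ[c/b](S)))) → 3

E1 result:
c | y
1 | r
2 | s
6 | q
6 | t
7 | q
8 | r
8 | t
8 | t
9 | r
9 | r
E2 result:
c | y
2 | s
6 | q
8 | r
Witness: (9, 'r') appears 2× in E1 but 0× in E2.

no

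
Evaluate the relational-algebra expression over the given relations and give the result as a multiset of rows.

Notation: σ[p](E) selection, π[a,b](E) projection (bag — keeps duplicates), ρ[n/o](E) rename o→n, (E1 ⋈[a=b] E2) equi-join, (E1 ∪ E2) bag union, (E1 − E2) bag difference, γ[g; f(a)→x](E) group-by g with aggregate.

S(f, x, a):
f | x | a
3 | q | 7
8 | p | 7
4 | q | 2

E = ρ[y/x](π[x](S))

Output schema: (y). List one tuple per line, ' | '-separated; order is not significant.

Row counts bottom-up:
  S → 3
  π[x](S) → 3
  ρ[y/x](π[x](S)) → 3

== RESULT ==
y
p
q
q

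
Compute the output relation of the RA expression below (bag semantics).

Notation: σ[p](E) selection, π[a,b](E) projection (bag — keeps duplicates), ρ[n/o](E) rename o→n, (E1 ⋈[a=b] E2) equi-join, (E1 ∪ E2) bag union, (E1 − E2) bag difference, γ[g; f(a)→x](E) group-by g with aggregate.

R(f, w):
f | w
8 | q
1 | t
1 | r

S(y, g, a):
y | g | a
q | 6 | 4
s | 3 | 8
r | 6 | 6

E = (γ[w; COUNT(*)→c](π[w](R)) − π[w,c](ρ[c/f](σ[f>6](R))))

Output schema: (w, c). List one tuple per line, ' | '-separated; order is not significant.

Row counts bottom-up:
  R → 3
  π[w](R) → 3
  γ[w; COUNT(*)→c](π[w](R)) → 3
  R → 3
  σ[f>6](R) → 1
  ρ[c/f](σ[f>6](R)) → 1
  π[w,c](ρ[c/f](σ[f>6](R))) → 1
  (γ[w; COUNT(*)→c](π[w](R)) − π[w,c](ρ[c/f](σ[f>6](R)))) → 3

== RESULT ==
w | c
q | 1
r | 1
t | 1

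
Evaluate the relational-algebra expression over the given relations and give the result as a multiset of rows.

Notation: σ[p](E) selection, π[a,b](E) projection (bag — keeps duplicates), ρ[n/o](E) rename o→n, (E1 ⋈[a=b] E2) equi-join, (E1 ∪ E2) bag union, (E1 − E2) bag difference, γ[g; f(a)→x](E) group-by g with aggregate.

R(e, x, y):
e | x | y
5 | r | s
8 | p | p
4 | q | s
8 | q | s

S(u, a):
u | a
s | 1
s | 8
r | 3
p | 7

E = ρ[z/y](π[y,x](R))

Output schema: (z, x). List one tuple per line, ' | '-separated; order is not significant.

Per-node cardinality:
  R → 4
  π[y,x](R) → 4
  ρ[z/y](π[y,x](R)) → 4

== RESULT ==
z | x
p | p
s | q
s | q
s | r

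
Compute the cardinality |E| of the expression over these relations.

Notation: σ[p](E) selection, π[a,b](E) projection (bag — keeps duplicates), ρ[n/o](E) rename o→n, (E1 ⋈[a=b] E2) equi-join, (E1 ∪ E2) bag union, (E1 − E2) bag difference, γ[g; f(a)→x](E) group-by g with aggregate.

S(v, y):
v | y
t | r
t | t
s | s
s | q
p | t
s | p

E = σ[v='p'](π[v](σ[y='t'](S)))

Per-node cardinality:
  S → 6
  σ[y='t'](S) → 2
  π[v](σ[y='t'](S)) → 2
  σ[v='p'](π[v](σ[y='t'](S))) → 1

|E| = 1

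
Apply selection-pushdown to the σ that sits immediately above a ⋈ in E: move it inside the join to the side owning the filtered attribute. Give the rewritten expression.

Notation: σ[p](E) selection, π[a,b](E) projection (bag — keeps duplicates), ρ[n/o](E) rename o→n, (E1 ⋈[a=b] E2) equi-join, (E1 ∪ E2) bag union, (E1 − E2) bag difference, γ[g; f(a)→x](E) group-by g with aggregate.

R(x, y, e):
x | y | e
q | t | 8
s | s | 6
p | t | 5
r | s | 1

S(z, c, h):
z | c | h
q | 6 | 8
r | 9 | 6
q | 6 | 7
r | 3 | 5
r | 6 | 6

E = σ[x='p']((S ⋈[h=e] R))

σ filters on x, owned by the right side.
E' = (S ⋈[h=e] σ[x='p'](R))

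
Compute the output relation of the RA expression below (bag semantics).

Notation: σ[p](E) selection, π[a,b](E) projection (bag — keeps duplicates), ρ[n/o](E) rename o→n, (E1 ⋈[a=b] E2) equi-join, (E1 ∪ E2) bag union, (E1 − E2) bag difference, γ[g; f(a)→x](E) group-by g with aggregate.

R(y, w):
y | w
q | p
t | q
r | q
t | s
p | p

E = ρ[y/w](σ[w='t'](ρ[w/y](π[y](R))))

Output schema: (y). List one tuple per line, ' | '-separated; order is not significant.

Per-node cardinality:
  R → 5
  π[y](R) → 5
  ρ[w/y](π[y](R)) → 5
  σ[w='t'](ρ[w/y](π[y](R))) → 2
  ρ[y/w](σ[w='t'](ρ[w/y](π[y](R)))) → 2

== RESULT ==
y
t
t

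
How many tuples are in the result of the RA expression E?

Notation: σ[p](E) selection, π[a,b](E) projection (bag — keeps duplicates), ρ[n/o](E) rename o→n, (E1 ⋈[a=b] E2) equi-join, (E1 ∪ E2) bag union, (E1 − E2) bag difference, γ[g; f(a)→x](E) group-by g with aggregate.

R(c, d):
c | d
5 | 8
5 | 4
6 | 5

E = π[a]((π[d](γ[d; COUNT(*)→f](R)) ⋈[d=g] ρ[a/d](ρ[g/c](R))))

Stepwise |·|:
  R → 3
  γ[d; COUNT(*)→f](R) → 3
  π[d](γ[d; COUNT(*)→f](R)) → 3
  R → 3
  ρ[g/c](R) → 3
  ρ[a/d](ρ[g/c](R)) → 3
  (π[d](γ[d; COUNT(*)→f](R)) ⋈[d=g] ρ[a/d](ρ[g/c](R))) → 2
  π[a]((π[d](γ[d; COUNT(*)→f](R)) ⋈[d=g] ρ[a/d](ρ[g/c](R)))) → 2

|E| = 2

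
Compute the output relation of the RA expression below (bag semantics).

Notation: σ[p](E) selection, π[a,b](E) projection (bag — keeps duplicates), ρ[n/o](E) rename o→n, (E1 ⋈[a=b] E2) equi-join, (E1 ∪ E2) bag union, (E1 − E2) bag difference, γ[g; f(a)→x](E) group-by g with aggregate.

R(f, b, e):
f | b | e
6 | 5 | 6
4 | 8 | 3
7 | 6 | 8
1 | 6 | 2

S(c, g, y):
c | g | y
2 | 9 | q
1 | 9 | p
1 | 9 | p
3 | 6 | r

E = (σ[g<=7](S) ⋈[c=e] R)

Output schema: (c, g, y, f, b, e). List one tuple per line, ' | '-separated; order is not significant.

Per-node cardinality:
  S → 4
  σ[g<=7](S) → 1
  R → 4
  (σ[g<=7](S) ⋈[c=e] R) → 1

== RESULT ==
c | g | y | f | b | e
3 | 6 | r | 4 | 8 | 3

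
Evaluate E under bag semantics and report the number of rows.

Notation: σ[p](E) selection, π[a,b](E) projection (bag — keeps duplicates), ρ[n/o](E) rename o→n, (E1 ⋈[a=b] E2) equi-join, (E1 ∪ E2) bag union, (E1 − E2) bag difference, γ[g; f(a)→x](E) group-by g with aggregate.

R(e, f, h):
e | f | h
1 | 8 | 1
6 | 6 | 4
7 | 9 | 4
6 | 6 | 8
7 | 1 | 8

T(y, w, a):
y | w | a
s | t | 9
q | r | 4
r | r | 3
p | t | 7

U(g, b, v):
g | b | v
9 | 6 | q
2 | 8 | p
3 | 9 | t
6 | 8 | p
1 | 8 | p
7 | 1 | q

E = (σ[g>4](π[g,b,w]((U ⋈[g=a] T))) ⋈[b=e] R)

Subexpression sizes:
  U → 6
  T → 4
  (U ⋈[g=a] T) → 3
  π[g,b,w]((U ⋈[g=a] T)) → 3
  σ[g>4](π[g,b,w]((U ⋈[g=a] T))) → 2
  R → 5
  (σ[g>4](π[g,b,w]((U ⋈[g=a] T))) ⋈[b=e] R) → 3

|E| = 3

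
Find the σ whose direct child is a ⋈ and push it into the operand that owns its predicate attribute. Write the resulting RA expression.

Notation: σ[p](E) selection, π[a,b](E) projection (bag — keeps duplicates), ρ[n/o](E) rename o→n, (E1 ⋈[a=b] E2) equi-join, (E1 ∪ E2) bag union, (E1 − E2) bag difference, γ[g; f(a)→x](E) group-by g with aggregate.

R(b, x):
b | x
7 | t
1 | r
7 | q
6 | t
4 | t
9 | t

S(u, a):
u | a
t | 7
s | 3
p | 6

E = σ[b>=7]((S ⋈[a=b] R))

σ filters on b, owned by the right side.
E' = (S ⋈[a=b] σ[b>=7](R))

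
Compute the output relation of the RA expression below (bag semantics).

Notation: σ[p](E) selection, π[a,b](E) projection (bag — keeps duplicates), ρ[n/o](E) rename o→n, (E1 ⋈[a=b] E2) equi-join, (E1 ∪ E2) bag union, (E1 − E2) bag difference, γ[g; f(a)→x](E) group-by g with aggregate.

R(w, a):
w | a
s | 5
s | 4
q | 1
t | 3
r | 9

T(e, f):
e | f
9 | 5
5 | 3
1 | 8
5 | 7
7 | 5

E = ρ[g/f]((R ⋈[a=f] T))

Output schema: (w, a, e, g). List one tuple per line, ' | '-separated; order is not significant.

Per-node cardinality:
  R → 5
  T → 5
  (R ⋈[a=f] T) → 3
  ρ[g/f]((R ⋈[a=f] T)) → 3

== RESULT ==
w | a | e | g
s | 5 | 7 | 5
s | 5 | 9 | 5
t | 3 | 5 | 3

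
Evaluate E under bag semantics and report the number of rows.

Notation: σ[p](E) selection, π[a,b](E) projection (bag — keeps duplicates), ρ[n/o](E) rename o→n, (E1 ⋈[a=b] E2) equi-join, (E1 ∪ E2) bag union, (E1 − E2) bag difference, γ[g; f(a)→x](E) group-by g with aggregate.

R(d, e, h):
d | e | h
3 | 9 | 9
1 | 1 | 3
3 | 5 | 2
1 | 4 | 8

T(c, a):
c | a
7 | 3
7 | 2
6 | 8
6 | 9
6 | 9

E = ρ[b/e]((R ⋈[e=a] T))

Row counts bottom-up:
  R → 4
  T → 5
  (R ⋈[e=a] T) → 2
  ρ[b/e]((R ⋈[e=a] T)) → 2

|E| = 2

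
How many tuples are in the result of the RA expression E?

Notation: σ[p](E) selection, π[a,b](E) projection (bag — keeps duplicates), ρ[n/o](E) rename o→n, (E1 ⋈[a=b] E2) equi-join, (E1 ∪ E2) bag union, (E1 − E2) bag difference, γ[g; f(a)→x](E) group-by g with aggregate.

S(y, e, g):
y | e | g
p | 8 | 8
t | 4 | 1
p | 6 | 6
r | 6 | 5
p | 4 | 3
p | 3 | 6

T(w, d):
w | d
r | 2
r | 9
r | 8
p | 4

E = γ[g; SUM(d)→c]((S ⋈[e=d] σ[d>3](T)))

Stepwise |·|:
  S → 6
  T → 4
  σ[d>3](T) → 3
  (S ⋈[e=d] σ[d>3](T)) → 3
  γ[g; SUM(d)→c]((S ⋈[e=d] σ[d>3](T))) → 3

|E| = 3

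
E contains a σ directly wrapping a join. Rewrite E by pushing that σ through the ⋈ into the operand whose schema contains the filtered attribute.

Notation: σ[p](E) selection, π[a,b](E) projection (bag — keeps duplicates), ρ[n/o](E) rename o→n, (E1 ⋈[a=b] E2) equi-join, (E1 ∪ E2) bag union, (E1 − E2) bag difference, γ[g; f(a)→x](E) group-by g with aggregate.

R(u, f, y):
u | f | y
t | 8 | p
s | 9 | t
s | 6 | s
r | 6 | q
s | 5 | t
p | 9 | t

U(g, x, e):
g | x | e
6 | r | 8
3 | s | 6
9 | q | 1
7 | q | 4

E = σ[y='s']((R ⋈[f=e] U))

σ filters on y, owned by the left side.
E' = (σ[y='s'](R) ⋈[f=e] U)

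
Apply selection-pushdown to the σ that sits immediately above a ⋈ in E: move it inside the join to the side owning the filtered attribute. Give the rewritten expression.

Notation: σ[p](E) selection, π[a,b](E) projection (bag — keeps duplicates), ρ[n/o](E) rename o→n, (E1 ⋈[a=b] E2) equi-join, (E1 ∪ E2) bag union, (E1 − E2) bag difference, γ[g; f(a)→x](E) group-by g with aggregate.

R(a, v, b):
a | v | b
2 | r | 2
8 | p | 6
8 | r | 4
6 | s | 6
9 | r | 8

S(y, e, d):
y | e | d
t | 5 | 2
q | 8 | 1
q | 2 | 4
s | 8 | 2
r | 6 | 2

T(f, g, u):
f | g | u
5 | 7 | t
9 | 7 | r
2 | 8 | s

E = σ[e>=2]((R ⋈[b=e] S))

σ filters on e, owned by the right side.
E' = (R ⋈[b=e] σ[e>=2](S))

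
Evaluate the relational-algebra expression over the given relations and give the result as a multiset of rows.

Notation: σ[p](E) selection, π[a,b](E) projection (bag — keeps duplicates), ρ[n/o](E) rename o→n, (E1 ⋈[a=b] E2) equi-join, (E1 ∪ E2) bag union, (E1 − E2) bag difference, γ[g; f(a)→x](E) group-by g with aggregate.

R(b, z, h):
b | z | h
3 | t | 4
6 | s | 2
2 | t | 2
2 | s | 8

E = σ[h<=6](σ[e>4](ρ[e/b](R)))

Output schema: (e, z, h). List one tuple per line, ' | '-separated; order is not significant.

Row counts bottom-up:
  R → 4
  ρ[e/b](R) → 4
  σ[e>4](ρ[e/b](R)) → 1
  σ[h<=6](σ[e>4](ρ[e/b](R))) → 1

== RESULT ==
e | z | h
6 | s | 2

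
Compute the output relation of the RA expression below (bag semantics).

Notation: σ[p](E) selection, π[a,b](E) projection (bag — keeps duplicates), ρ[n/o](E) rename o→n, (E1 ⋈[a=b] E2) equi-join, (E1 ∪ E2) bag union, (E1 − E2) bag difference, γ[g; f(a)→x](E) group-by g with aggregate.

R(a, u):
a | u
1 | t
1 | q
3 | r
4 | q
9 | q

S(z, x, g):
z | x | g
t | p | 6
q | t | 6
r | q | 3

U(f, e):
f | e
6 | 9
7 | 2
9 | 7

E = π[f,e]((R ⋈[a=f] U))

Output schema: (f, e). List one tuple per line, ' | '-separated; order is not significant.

Per-node cardinality:
  R → 5
  U → 3
  (R ⋈[a=f] U) → 1
  π[f,e]((R ⋈[a=f] U)) → 1

== RESULT ==
f | e
9 | 7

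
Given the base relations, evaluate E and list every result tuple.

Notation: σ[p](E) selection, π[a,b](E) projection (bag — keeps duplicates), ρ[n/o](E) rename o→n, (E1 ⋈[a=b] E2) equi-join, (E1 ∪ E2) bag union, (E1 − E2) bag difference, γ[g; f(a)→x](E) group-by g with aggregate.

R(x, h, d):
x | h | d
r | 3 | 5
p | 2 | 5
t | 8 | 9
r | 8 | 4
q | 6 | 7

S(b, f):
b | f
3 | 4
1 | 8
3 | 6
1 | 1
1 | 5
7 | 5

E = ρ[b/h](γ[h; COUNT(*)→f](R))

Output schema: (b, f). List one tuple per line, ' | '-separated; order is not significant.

Subexpression sizes:
  R → 5
  γ[h; COUNT(*)→f](R) → 4
  ρ[b/h](γ[h; COUNT(*)→f](R)) → 4

== RESULT ==
b | f
2 | 1
3 | 1
6 | 1
8 | 2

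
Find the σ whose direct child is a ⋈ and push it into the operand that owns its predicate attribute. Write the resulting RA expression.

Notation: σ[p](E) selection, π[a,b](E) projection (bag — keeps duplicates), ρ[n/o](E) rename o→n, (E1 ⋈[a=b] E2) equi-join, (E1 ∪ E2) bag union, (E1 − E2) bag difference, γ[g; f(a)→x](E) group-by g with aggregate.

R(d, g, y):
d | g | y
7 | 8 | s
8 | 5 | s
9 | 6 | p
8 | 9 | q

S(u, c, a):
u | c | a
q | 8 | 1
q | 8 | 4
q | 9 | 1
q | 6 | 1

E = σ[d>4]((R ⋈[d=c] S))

σ filters on d, owned by the left side.
E' = (σ[d>4](R) ⋈[d=c] S)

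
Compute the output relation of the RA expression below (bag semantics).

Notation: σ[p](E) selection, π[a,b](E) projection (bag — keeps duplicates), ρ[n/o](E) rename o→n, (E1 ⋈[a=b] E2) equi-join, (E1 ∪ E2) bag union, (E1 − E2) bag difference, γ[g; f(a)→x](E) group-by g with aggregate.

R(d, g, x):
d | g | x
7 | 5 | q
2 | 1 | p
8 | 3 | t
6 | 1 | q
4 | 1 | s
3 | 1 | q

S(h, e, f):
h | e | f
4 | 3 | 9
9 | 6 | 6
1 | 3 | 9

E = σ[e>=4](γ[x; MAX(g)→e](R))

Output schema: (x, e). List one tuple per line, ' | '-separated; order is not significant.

Per-node cardinality:
  R → 6
  γ[x; MAX(g)→e](R) → 4
  σ[e>=4](γ[x; MAX(g)→e](R)) → 1

== RESULT ==
x | e
q | 5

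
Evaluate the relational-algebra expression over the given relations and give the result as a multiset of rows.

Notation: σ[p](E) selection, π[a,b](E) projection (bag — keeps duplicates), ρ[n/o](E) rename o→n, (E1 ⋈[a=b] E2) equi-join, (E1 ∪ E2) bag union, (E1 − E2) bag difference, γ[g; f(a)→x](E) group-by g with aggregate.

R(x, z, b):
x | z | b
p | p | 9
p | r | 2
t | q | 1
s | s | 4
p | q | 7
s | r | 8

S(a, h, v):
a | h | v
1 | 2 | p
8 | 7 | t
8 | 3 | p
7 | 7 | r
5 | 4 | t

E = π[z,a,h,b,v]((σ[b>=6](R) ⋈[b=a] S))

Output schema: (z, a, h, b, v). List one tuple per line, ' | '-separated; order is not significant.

Per-node cardinality:
  R → 6
  σ[b>=6](R) → 3
  S → 5
  (σ[b>=6](R) ⋈[b=a] S) → 3
  π[z,a,h,b,v]((σ[b>=6](R) ⋈[b=a] S)) → 3

== RESULT ==
z | a | h | b | v
q | 7 | 7 | 7 | r
r | 8 | 3 | 8 | p
r | 8 | 7 | 8 | t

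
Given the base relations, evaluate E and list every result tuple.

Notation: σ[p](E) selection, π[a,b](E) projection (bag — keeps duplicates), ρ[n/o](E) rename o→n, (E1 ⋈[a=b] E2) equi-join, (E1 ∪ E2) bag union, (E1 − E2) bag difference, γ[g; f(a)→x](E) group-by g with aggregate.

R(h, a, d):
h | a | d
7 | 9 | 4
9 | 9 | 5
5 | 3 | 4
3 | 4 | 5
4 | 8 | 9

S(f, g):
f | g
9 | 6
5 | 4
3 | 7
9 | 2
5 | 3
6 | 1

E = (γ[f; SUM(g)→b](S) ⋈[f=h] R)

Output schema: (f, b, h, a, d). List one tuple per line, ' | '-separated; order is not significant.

Row counts bottom-up:
  S → 6
  γ[f; SUM(g)→b](S) → 4
  R → 5
  (γ[f; SUM(g)→b](S) ⋈[f=h] R) → 3

== RESULT ==
f | b | h | a | d
3 | 7 | 3 | 4 | 5
5 | 7 | 5 | 3 | 4
9 | 8 | 9 | 9 | 5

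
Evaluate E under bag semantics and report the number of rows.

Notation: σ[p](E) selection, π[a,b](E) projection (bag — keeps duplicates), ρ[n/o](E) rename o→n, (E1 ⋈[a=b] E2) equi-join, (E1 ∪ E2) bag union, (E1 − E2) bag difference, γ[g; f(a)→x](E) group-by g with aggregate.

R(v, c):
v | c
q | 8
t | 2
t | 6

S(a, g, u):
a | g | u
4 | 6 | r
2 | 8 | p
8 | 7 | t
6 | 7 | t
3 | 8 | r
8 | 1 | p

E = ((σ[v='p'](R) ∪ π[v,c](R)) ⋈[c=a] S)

Subexpression sizes:
  R → 3
  σ[v='p'](R) → 0
  R → 3
  π[v,c](R) → 3
  (σ[v='p'](R) ∪ π[v,c](R)) → 3
  S → 6
  ((σ[v='p'](R) ∪ π[v,c](R)) ⋈[c=a] S) → 4

|E| = 4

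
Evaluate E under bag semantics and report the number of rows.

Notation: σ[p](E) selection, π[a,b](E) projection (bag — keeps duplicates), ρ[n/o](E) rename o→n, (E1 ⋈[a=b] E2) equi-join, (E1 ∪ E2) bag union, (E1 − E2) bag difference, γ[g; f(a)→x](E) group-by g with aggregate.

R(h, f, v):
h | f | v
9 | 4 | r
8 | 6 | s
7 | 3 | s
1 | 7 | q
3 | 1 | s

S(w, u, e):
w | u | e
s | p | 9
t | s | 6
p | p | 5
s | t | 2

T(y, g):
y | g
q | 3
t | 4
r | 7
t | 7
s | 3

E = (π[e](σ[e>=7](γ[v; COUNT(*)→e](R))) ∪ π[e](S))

Stepwise |·|:
  R → 5
  γ[v; COUNT(*)→e](R) → 3
  σ[e>=7](γ[v; COUNT(*)→e](R)) → 0
  π[e](σ[e>=7](γ[v; COUNT(*)→e](R))) → 0
  S → 4
  π[e](S) → 4
  (π[e](σ[e>=7](γ[v; COUNT(*)→e](R))) ∪ π[e](S)) → 4

|E| = 4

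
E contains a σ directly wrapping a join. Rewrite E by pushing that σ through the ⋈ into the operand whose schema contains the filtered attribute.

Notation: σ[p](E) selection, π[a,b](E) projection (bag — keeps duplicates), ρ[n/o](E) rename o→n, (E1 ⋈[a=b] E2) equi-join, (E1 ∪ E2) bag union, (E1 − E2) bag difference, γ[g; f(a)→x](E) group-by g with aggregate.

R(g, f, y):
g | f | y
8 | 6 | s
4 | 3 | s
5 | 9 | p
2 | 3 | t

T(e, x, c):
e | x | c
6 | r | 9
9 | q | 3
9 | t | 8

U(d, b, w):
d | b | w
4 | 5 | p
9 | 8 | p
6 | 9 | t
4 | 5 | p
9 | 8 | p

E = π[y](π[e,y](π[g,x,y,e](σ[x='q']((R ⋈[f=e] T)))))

σ filters on x, owned by the right side.
E' = π[y](π[e,y](π[g,x,y,e]((R ⋈[f=e] σ[x='q'](T)))))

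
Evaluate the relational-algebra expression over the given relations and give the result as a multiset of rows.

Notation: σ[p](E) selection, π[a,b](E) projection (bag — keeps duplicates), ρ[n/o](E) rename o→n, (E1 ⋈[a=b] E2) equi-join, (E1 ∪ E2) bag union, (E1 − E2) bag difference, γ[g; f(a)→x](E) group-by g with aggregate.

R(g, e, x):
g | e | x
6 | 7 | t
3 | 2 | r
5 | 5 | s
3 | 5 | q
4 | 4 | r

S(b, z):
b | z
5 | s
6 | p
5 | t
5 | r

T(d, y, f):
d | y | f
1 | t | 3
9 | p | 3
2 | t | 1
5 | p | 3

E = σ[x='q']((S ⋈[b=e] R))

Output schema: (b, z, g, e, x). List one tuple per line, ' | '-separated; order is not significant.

Row counts bottom-up:
  S → 4
  R → 5
  (S ⋈[b=e] R) → 6
  σ[x='q']((S ⋈[b=e] R)) → 3

== RESULT ==
b | z | g | e | x
5 | r | 3 | 5 | q
5 | s | 3 | 5 | q
5 | t | 3 | 5 | q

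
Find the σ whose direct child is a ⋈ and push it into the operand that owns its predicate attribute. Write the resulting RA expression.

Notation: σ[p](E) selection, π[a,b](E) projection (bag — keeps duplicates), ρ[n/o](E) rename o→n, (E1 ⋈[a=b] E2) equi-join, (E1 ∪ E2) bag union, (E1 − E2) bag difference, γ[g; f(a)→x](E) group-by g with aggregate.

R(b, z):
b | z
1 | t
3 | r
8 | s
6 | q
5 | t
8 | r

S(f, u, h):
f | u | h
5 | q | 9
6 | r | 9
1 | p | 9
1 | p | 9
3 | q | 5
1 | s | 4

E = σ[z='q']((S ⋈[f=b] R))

σ filters on z, owned by the right side.
E' = (S ⋈[f=b] σ[z='q'](R))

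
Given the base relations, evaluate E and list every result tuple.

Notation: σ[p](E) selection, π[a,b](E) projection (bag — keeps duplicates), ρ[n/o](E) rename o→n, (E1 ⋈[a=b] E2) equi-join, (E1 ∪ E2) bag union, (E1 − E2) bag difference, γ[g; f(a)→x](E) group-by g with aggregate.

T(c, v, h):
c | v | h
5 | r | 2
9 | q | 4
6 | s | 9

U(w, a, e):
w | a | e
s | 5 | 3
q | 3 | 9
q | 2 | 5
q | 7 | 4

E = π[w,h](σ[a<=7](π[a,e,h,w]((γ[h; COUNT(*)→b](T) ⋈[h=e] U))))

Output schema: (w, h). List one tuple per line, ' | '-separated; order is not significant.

Subexpression sizes:
  T → 3
  γ[h; COUNT(*)→b](T) → 3
  U → 4
  (γ[h; COUNT(*)→b](T) ⋈[h=e] U) → 2
  π[a,e,h,w]((γ[h; COUNT(*)→b](T) ⋈[h=e] U)) → 2
  σ[a<=7](π[a,e,h,w]((γ[h; COUNT(*)→b](T) ⋈[h=e] U))) → 2
  π[w,h](σ[a<=7](π[a,e,h,w]((γ[h; COUNT(*)→b](T) ⋈[h=e] U)))) → 2

== RESULT ==
w | h
q | 4
q | 9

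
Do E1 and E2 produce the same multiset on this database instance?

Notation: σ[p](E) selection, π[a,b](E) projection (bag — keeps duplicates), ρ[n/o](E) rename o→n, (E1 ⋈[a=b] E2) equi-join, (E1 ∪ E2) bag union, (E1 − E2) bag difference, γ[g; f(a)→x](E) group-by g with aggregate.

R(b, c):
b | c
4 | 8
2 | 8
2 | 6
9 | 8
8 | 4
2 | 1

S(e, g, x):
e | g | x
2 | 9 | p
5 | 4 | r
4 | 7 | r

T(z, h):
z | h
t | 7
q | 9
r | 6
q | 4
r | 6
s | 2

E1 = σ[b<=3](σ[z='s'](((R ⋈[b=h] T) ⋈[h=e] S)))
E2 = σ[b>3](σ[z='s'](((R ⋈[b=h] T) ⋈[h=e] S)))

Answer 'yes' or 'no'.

E1 stepwise |·|:
  R → 6
  T → 6
  (R ⋈[b=h] T) → 5
  S → 3
  ((R ⋈[b=h] T) ⋈[h=e] S) → 4
  σ[z='s'](((R ⋈[b=h] T) ⋈[h=e] S)) → 3
  σ[b<=3](σ[z='s'](((R ⋈[b=h] T) ⋈[h=e] S))) → 3
E2 stepwise |·|:
  R → 6
  T → 6
  (R ⋈[b=h] T) → 5
  S → 3
  ((R ⋈[b=h] T) ⋈[h=e] S) → 4
  σ[z='s'](((R ⋈[b=h] T) ⋈[h=e] S)) → 3
  σ[b>3](σ[z='s'](((R ⋈[b=h] T) ⋈[h=e] S))) → 0

E1 result:
b | c | z | h | e | g | x
2 | 1 | s | 2 | 2 | 9 | p
2 | 6 | s | 2 | 2 | 9 | p
2 | 8 | s | 2 | 2 | 9 | p
E2 result:
b | c | z | h | e | g | x
(0 rows)
Witness: (2, 6, 's', 2, 2, 9, 'p') appears 1× in E1 but 0× in E2.

no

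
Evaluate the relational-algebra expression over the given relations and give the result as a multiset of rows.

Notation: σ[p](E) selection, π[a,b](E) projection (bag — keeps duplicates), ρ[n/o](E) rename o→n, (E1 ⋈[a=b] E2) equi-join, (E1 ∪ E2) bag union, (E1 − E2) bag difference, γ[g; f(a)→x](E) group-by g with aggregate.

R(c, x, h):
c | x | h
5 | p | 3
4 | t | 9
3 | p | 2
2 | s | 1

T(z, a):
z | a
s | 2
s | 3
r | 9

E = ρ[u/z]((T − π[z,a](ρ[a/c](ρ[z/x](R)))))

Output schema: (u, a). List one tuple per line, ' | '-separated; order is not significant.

Stepwise |·|:
  T → 3
  R → 4
  ρ[z/x](R) → 4
  ρ[a/c](ρ[z/x](R)) → 4
  π[z,a](ρ[a/c](ρ[z/x](R))) → 4
  (T − π[z,a](ρ[a/c](ρ[z/x](R)))) → 2
  ρ[u/z]((T − π[z,a](ρ[a/c](ρ[z/x](R))))) → 2

== RESULT ==
u | a
r | 9
s | 3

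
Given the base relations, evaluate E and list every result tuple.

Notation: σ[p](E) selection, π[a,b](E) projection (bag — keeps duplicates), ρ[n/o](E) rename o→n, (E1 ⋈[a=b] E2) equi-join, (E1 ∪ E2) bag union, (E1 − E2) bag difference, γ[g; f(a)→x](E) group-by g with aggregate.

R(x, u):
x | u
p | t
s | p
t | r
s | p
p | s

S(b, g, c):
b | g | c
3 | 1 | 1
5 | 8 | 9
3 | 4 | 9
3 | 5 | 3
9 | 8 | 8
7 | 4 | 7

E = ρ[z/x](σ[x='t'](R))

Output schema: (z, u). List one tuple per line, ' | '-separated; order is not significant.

Row counts bottom-up:
  R → 5
  σ[x='t'](R) → 1
  ρ[z/x](σ[x='t'](R)) → 1

== RESULT ==
z | u
t | r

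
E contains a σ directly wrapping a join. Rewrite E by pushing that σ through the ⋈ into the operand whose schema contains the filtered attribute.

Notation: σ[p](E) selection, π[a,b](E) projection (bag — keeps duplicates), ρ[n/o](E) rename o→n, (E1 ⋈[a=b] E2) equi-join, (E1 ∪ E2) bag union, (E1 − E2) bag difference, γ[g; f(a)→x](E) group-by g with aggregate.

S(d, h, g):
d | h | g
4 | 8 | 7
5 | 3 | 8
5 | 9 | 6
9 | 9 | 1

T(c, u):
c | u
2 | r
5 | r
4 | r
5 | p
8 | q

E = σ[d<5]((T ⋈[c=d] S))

σ filters on d, owned by the right side.
E' = (T ⋈[c=d] σ[d<5](S))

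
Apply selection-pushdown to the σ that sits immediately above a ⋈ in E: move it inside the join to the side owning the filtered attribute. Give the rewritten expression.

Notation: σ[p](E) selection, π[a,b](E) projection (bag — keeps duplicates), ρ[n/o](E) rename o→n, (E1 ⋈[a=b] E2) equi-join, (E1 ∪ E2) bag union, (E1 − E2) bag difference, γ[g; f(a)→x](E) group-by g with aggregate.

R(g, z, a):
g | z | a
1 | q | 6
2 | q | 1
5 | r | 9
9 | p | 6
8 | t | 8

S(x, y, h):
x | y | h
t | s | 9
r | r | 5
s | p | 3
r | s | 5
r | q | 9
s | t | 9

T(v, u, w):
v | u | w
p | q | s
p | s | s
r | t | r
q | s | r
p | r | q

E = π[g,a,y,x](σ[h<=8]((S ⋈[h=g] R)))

σ filters on h, owned by the left side.
E' = π[g,a,y,x]((σ[h<=8](S) ⋈[h=g] R))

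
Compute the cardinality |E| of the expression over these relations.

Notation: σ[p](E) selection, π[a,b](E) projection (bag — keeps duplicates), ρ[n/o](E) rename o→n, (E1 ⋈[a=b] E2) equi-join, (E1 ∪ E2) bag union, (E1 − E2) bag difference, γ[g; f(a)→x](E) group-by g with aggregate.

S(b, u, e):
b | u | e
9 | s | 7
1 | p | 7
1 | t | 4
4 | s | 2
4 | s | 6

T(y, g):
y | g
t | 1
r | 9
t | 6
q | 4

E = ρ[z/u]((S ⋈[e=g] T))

Subexpression sizes:
  S → 5
  T → 4
  (S ⋈[e=g] T) → 2
  ρ[z/u]((S ⋈[e=g] T)) → 2

|E| = 2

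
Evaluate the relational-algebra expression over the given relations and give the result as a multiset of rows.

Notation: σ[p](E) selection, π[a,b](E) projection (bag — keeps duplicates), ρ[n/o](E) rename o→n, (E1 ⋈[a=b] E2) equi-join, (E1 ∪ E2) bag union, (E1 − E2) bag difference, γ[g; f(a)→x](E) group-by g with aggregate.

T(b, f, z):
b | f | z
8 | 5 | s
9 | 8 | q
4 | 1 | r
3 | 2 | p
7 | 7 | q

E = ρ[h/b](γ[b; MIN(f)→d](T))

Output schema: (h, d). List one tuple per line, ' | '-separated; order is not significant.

Per-node cardinality:
  T → 5
  γ[b; MIN(f)→d](T) → 5
  ρ[h/b](γ[b; MIN(f)→d](T)) → 5

== RESULT ==
h | d
3 | 2
4 | 1
7 | 7
8 | 5
9 | 8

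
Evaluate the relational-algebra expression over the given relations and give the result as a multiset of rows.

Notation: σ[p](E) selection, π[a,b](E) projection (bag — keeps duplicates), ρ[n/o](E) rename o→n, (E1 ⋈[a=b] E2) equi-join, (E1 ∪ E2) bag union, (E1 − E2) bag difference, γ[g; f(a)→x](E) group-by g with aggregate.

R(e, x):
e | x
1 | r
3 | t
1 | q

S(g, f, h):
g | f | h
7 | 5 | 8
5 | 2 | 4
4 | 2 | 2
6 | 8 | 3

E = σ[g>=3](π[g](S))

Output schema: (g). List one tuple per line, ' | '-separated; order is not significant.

Row counts bottom-up:
  S → 4
  π[g](S) → 4
  σ[g>=3](π[g](S)) → 4

== RESULT ==
g
4
5
6
7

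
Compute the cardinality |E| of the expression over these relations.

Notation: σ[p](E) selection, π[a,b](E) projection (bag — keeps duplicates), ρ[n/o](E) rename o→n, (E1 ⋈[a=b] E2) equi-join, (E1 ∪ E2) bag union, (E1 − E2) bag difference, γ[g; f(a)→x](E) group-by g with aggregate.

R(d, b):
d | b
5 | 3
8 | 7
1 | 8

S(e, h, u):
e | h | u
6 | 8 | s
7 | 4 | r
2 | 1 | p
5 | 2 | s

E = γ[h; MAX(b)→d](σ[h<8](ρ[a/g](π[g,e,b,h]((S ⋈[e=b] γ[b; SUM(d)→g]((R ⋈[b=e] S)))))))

Per-node cardinality:
  S → 4
  R → 3
  S → 4
  (R ⋈[b=e] S) → 1
  γ[b; SUM(d)→g]((R ⋈[b=e] S)) → 1
  (S ⋈[e=b] γ[b; SUM(d)→g]((R ⋈[b=e] S))) → 1
  π[g,e,b,h]((S ⋈[e=b] γ[b; SUM(d)→g]((R ⋈[b=e] S)))) → 1
  ρ[a/g](π[g,e,b,h]((S ⋈[e=b] γ[b; SUM(d)→g]((R ⋈[b=e] S))))) → 1
  σ[h<8](ρ[a/g](π[g,e,b,h]((S ⋈[e=b] γ[b; SUM(d)→g]((R ⋈[b=e] S)))))) → 1
  γ[h; MAX(b)→d](σ[h<8](ρ[a/g](π[g,e,b,h]((S ⋈[e=b] γ[b; SUM(d)→g]((R ⋈[b=e] S))))))) → 1

|E| = 1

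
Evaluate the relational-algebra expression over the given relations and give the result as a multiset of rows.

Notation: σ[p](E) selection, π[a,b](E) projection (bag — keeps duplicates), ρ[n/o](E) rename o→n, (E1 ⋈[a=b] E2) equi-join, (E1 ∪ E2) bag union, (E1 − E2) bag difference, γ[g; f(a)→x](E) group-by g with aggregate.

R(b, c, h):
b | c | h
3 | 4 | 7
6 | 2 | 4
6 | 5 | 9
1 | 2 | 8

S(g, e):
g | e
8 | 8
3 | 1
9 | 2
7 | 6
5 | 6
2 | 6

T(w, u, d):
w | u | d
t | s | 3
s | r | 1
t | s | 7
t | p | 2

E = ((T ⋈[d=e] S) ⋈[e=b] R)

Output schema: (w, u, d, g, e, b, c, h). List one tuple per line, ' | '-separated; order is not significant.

Subexpression sizes:
  T → 4
  S → 6
  (T ⋈[d=e] S) → 2
  R → 4
  ((T ⋈[d=e] S) ⋈[e=b] R) → 1

== RESULT ==
w | u | d | g | e | b | c | h
s | r | 1 | 3 | 1 | 1 | 2 | 8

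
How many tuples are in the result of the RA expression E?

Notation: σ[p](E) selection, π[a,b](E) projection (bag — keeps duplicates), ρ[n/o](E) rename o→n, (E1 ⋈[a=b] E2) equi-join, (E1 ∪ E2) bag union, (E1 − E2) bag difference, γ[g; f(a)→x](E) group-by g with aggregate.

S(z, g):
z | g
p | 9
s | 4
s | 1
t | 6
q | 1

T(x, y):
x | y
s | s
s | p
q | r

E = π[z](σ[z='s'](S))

Stepwise |·|:
  S → 5
  σ[z='s'](S) → 2
  π[z](σ[z='s'](S)) → 2

|E| = 2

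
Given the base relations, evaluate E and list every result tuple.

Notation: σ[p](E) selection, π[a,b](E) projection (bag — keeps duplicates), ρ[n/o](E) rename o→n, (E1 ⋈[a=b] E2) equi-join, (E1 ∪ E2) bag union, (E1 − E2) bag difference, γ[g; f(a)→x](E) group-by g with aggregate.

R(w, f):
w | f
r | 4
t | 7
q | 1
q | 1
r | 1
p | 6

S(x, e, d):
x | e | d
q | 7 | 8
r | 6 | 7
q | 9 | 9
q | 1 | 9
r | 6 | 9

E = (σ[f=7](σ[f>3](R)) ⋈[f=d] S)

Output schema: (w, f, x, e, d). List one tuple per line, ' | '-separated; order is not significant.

Subexpression sizes:
  R → 6
  σ[f>3](R) → 3
  σ[f=7](σ[f>3](R)) → 1
  S → 5
  (σ[f=7](σ[f>3](R)) ⋈[f=d] S) → 1

== RESULT ==
w | f | x | e | d
t | 7 | r | 6 | 7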